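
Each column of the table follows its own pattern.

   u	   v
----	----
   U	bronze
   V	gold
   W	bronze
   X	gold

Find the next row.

Column u: letters move forward 1 place in the alphabet; U, V, W, X → Y.
Column v — alternates bronze ↔ gold: bronze, gold, bronze, gold → bronze.
Putting it together: Y  bronze.

Y  bronze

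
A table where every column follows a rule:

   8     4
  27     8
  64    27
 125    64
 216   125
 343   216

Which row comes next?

First component — perfect cubes: 2³, 3³, 4³, …: 8, 27, 64, 125, 216, 343 → 512.
Second component goes 4, 8, 27, 64, 125, 216 → 343 (always the previous value of the first component).
So the next row is 512  343.

512  343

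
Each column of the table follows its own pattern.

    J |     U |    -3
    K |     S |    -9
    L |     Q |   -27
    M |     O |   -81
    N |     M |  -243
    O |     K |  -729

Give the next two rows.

P  I  -2187; Q  G  -6561

First letter: J, K, L, M, N, O → P → Q (letters move forward 1 place in the alphabet).
Second letter: letters move back 2 places in the alphabet, so U, S, Q, O, M, K → I → G.
Third component: ×3 each step, so -3, -9, -27, -81, -243, -729 → -2187 → -6561.
Putting the parts together: P  I  -2187 and then Q  G  -6561.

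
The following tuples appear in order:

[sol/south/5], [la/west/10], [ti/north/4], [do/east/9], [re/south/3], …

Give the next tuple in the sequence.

Note: runs through the solfège scale do→ti, so sol, la, ti, do, re → mi.
Direction: south, west, north, east, south → west (repeats south → west → north → east).
Third coordinate goes 5, 10, 4, 9, 3 → 8 (alternating steps +5, −6, +5, −6, …).
Combining the parts gives [mi/west/8].

[mi/west/8]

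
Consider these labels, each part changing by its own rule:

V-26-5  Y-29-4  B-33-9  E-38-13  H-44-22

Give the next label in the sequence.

Letter — letters move forward 3 places in the alphabet, wrapping Z→A: V, Y, B, E, H → K.
Second component: differences are 3, 4, 5, … (increasing by 1 each time); 26, 29, 33, 38, 44 → 51.
Third component — each term is the sum of the two before it: 5, 4, 9, 13, 22 → 35.
Combining the parts gives K-51-35.

K-51-35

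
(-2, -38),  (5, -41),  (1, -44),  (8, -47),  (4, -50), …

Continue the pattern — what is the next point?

(11, -53)

First slot: alternating steps +7, −4, +7, −4, …, so -2, 5, 1, 8, 4 → 11.
Second slot: -38, -41, -44, -47, -50 → -53 (−3 each step).
Putting it together: (11, -53).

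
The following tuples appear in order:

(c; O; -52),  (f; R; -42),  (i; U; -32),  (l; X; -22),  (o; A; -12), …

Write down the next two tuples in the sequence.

(r; D; -2), (u; G; 8)

First letter goes c, f, i, l, o → r → u (letters move forward 3 places in the alphabet).
Second letter: letters move forward 3 places in the alphabet, wrapping Z→A; O, R, U, X, A → D → G.
Third entry: -52, -42, -32, -22, -12 → -2 → 8 (+10 each step).
So the next two tuples are (r; D; -2) and (u; G; 8).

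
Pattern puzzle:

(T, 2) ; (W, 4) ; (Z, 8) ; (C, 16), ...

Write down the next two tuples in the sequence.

(F, 32), (I, 64)

Letter: letters move forward 3 places in the alphabet, wrapping Z→A, so T, W, Z, C → F → I.
Second entry: ×2 each step; 2, 4, 8, 16 → 32 → 64.
So the next two tuples are (F, 32) and (I, 64).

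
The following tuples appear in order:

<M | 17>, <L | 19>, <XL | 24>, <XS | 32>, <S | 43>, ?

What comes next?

Size: M, L, XL, XS, S → M (runs through clothing sizes XS→XL).
For the second slot, differences are 2, 5, 8, … (increasing by 3 each time): 17, 19, 24, 32, 43 → 57.
Putting it together: <M | 57>.

<M | 57>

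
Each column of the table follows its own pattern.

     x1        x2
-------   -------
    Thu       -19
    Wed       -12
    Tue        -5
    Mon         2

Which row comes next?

Sun  9

For the column x1, runs backward through the weekdays Mon→Sun: Thu, Wed, Tue, Mon → Sun.
Column x2 goes -19, -12, -5, 2 → 9 (+7 each step).
Putting it together: Sun  9.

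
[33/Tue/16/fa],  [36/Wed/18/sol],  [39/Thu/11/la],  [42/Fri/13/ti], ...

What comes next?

First coordinate: 33, 36, 39, 42 → 45 (+3 each step).
For the day, runs through the weekdays Mon→Sun: Tue, Wed, Thu, Fri → Sat.
Third coordinate: alternating steps +2, −7, +2, −7, …; 16, 18, 11, 13 → 6.
For the note, runs through the solfège scale do→ti: fa, sol, la, ti → do.
So the next tuple is [45/Sat/6/do].

[45/Sat/6/do]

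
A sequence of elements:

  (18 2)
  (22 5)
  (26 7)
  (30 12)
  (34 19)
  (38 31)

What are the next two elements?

First value — +4 each step: 18, 22, 26, 30, 34, 38 → 42 → 46.
For the second value, each term is the sum of the two before it: 2, 5, 7, 12, 19, 31 → 50 → 81.
Putting the parts together: (42 50) and then (46 81).

(42 50), (46 81)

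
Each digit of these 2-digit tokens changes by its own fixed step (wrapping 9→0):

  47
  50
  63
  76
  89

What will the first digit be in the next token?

First digit: 4, 5, 6, 7, 8 → 9 (+1 each step, mod 10).

9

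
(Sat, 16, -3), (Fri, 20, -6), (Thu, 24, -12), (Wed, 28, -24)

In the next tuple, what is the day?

Day: runs backward through the weekdays Mon→Sun; Sat, Fri, Thu, Wed → Tue.
Second coordinate — +4 each step: 16, 20, 24, 28 → 32.
Third coordinate: -3, -6, -12, -24 → -48 (×2 each step).

Tue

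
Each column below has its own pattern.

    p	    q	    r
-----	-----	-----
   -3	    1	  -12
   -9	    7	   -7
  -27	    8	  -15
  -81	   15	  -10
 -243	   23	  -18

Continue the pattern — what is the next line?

-729  38  -13

Column p: ×3 each step, so -3, -9, -27, -81, -243 → -729.
Column q: each term is the sum of the two before it, so 1, 7, 8, 15, 23 → 38.
Column r goes -12, -7, -15, -10, -18 → -13 (alternating steps +5, −8, +5, −8, …).
Putting it together: -729  38  -13.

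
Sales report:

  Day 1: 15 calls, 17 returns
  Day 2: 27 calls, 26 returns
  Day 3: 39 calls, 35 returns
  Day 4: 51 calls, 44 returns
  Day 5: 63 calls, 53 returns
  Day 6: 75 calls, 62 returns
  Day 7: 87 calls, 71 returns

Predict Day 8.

99 calls, 80 returns

Calls: 15, 27, 39, 51, 63, 75, 87 → 99 (+12 each step).
Returns — +9 each step: 17, 26, 35, 44, 53, 62, 71 → 80.
So the next row is 99 calls, 80 returns.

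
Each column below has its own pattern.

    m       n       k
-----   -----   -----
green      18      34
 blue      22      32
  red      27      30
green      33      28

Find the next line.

blue  40  26

Column m: repeats green → blue → red; green, blue, red, green → blue.
Column n goes 18, 22, 27, 33 → 40 (differences are 4, 5, 6, … (increasing by 1 each time)).
Column k — −2 each step: 34, 32, 30, 28 → 26.
Combining the parts gives blue  40  26.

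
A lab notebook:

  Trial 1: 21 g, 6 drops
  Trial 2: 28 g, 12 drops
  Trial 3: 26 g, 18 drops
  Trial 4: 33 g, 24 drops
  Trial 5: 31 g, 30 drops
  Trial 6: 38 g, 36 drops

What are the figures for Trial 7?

For the g, alternating steps +7, −2, +7, −2, …: 21, 28, 26, 33, 31, 38 → 36.
Drops: +6 each step, so 6, 12, 18, 24, 30, 36 → 42.
So the next row is 36 g, 42 drops.

36 g, 42 drops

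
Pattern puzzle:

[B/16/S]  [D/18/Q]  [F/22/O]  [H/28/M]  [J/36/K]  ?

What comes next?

[L/46/I]

First letter: letters move forward 2 places in the alphabet, so B, D, F, H, J → L.
Second slot — differences are 2, 4, 6, … (increasing by 2 each time): 16, 18, 22, 28, 36 → 46.
Second letter — letters move back 2 places in the alphabet: S, Q, O, M, K → I.
Putting it together: [L/46/I].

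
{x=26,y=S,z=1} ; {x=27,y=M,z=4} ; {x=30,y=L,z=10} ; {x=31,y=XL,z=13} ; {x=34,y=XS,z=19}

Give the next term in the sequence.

{x=35,y=S,z=22}

X — alternating steps +1, +3, +1, +3, …: 26, 27, 30, 31, 34 → 35.
Y — runs through clothing sizes XS→XL: S, M, L, XL, XS → S.
Z goes 1, 4, 10, 13, 19 → 22 (alternating steps +3, +6, +3, +6, …).
Combining the parts gives {x=35,y=S,z=22}.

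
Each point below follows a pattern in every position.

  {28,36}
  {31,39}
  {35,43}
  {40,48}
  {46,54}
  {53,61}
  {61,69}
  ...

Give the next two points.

First component — differences are 3, 4, 5, … (increasing by 1 each time): 28, 31, 35, 40, 46, 53, 61 → 70 → 80.
For the second component, always 8 more than the first component: 36, 39, 43, 48, 54, 61, 69 → 78 → 88.
Putting the parts together: {70,78} and then {80,88}.

{70,78}, {80,88}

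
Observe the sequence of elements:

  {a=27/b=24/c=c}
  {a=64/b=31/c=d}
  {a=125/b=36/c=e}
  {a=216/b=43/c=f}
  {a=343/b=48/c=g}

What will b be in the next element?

A goes 27, 64, 125, 216, 343 → 512 (perfect cubes: 3³, 4³, 5³, …).
B: alternating steps +7, +5, +7, +5, …, so 24, 31, 36, 43, 48 → 55.
C: letters move forward 1 place in the alphabet; c, d, e, f, g → h.

55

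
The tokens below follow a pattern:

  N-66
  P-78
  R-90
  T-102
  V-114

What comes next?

Letter: N, P, R, T, V → X (letters move forward 2 places in the alphabet).
For the second component, +12 each step: 66, 78, 90, 102, 114 → 126.
So the next token is X-126.

X-126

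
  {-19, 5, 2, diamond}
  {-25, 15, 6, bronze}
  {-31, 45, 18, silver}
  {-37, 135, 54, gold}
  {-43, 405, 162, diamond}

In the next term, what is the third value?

For the third value, ×3 each step: 2, 6, 18, 54, 162 → 486.

486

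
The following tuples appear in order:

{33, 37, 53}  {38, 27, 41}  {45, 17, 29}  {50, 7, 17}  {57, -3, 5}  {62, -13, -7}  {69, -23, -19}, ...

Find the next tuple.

First component: alternating steps +5, +7, +5, +7, …, so 33, 38, 45, 50, 57, 62, 69 → 74.
Second component: −10 each step; 37, 27, 17, 7, -3, -13, -23 → -33.
Third component: −12 each step; 53, 41, 29, 17, 5, -7, -19 → -31.
Putting it together: {74, -33, -31}.

{74, -33, -31}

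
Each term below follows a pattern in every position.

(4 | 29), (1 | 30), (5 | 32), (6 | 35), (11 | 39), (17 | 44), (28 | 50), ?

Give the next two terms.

(45 | 57), (73 | 65)

First coordinate — each term is the sum of the two before it: 4, 1, 5, 6, 11, 17, 28 → 45 → 73.
Second coordinate: 29, 30, 32, 35, 39, 44, 50 → 57 → 65 (differences are 1, 2, 3, … (increasing by 1 each time)).
Putting the parts together: (45 | 57) and then (73 | 65).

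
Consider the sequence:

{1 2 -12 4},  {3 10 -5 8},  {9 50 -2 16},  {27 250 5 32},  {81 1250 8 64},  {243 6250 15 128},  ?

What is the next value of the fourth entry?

First entry goes 1, 3, 9, 27, 81, 243 → 729 (×3 each step).
Second entry: ×5 each step; 2, 10, 50, 250, 1250, 6250 → 31250.
For the third entry, alternating steps +7, +3, +7, +3, …: -12, -5, -2, 5, 8, 15 → 18.
For the fourth entry, ×2 each step: 4, 8, 16, 32, 64, 128 → 256.

256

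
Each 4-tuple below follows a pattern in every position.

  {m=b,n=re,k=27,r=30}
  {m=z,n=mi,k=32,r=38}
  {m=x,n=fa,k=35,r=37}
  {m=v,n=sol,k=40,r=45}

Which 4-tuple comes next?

{m=t,n=la,k=43,r=44}

M goes b, z, x, v → t (letters move back 2 places in the alphabet, wrapping A→Z).
For the n, runs through the solfège scale do→ti: re, mi, fa, sol → la.
For the k, alternating steps +5, +3, +5, +3, …: 27, 32, 35, 40 → 43.
For the r, alternating steps +8, −1, +8, −1, …: 30, 38, 37, 45 → 44.
Putting it together: {m=t,n=la,k=43,r=44}.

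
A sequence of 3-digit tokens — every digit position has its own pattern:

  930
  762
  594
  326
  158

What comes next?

First digit: 9, 7, 5, 3, 1 → 9 (−2 each step, mod 10).
Second digit: 3, 6, 9, 2, 5 → 8 (+3 each step, mod 10).
Third digit — +2 each step, mod 10: 0, 2, 4, 6, 8 → 0.
So the next token is 980.

980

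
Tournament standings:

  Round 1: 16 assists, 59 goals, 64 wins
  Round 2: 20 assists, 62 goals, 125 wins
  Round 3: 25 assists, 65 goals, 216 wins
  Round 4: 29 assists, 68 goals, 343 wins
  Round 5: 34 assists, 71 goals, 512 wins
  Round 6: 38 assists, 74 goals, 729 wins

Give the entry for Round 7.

43 assists, 77 goals, 1000 wins

For the assists, alternating steps +4, +5, +4, +5, …: 16, 20, 25, 29, 34, 38 → 43.
For the goals, +3 each step: 59, 62, 65, 68, 71, 74 → 77.
Wins — perfect cubes: 4³, 5³, 6³, …: 64, 125, 216, 343, 512, 729 → 1000.
Putting it together: 43 assists, 77 goals, 1000 wins.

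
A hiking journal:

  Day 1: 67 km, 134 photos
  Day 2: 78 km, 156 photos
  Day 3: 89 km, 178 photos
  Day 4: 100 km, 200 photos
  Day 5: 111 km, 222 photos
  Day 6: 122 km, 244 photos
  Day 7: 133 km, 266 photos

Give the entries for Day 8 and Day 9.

144 km, 288 photos; 155 km, 310 photos

For the km, +11 each step: 67, 78, 89, 100, 111, 122, 133 → 144 → 155.
Photos: always 2 × the km; 134, 156, 178, 200, 222, 244, 266 → 288 → 310.
Putting the parts together: 144 km, 288 photos and then 155 km, 310 photos.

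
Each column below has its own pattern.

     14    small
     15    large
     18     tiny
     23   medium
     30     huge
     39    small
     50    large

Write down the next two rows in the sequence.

63  tiny; 78  medium

First component — differences are 1, 3, 5, … (increasing by 2 each time): 14, 15, 18, 23, 30, 39, 50 → 63 → 78.
Size goes small, large, tiny, medium, huge, small, large → tiny → medium (repeats small → large → tiny → medium → huge).
So the next two rows are 63  tiny and 78  medium.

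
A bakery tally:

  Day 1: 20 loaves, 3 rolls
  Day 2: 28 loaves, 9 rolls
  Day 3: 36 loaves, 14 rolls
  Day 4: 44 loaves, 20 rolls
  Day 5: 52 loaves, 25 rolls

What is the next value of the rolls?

Loaves — +8 each step: 20, 28, 36, 44, 52 → 60.
Rolls goes 3, 9, 14, 20, 25 → 31 (alternating steps +6, +5, +6, +5, …).

31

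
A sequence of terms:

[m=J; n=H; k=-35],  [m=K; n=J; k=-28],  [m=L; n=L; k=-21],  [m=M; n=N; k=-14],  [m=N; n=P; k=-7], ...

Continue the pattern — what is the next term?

[m=O; n=R; k=0]

M goes J, K, L, M, N → O (letters move forward 1 place in the alphabet).
N: letters move forward 2 places in the alphabet, so H, J, L, N, P → R.
K: +7 each step; -35, -28, -21, -14, -7 → 0.
Putting it together: [m=O; n=R; k=0].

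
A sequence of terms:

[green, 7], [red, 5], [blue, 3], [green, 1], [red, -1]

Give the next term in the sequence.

Colour goes green, red, blue, green, red → blue (repeats green → red → blue).
Second slot — −2 each step: 7, 5, 3, 1, -1 → -3.
Putting it together: [blue, -3].

[blue, -3]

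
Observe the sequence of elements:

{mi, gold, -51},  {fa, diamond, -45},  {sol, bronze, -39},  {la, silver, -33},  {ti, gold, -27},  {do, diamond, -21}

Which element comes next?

{re, bronze, -15}

Note: mi, fa, sol, la, ti, do → re (runs through the solfège scale do→ti).
Rank goes gold, diamond, bronze, silver, gold, diamond → bronze (repeats gold → diamond → bronze → silver).
Third part: +6 each step; -51, -45, -39, -33, -27, -21 → -15.
Putting it together: {re, bronze, -15}.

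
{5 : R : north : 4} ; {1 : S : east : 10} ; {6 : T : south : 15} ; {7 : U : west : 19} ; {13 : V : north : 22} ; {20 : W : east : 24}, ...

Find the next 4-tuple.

{33 : X : south : 25}

First slot: each term is the sum of the two before it, so 5, 1, 6, 7, 13, 20 → 33.
For the letter, letters move forward 1 place in the alphabet: R, S, T, U, V, W → X.
Direction: repeats north → east → south → west, so north, east, south, west, north, east → south.
Fourth slot: 4, 10, 15, 19, 22, 24 → 25 (differences are 6, 5, 4, … (decreasing by 1 each time)).
Combining the parts gives {33 : X : south : 25}.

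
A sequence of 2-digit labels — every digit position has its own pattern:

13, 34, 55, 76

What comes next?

97

For the first digit, +2 each step, mod 10: 1, 3, 5, 7 → 9.
Second digit: +1 each step, mod 10; 3, 4, 5, 6 → 7.
So the next label is 97.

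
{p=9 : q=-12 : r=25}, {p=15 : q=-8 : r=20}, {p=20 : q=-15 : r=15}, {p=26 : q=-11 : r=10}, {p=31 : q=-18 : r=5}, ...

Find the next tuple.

P goes 9, 15, 20, 26, 31 → 37 (alternating steps +6, +5, +6, +5, …).
Q — alternating steps +4, −7, +4, −7, …: -12, -8, -15, -11, -18 → -14.
R: −5 each step; 25, 20, 15, 10, 5 → 0.
So the next tuple is {p=37 : q=-14 : r=0}.

{p=37 : q=-14 : r=0}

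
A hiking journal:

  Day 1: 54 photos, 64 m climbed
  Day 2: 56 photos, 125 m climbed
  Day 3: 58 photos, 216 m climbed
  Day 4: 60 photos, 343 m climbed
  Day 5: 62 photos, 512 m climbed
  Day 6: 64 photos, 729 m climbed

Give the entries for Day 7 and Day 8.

Photos — +2 each step: 54, 56, 58, 60, 62, 64 → 66 → 68.
M climbed: perfect cubes: 4³, 5³, 6³, …, so 64, 125, 216, 343, 512, 729 → 1000 → 1331.
Putting the parts together: 66 photos, 1000 m climbed and then 68 photos, 1331 m climbed.

66 photos, 1000 m climbed; 68 photos, 1331 m climbed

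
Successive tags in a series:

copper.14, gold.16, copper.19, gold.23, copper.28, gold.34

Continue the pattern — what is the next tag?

copper.41

Metal goes copper, gold, copper, gold, copper, gold → copper (alternates copper ↔ gold).
Second component: differences are 2, 3, 4, … (increasing by 1 each time), so 14, 16, 19, 23, 28, 34 → 41.
So the next tag is copper.41.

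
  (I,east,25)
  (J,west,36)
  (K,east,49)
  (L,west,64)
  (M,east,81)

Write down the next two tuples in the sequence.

Letter: letters move forward 1 place in the alphabet; I, J, K, L, M → N → O.
For the direction, alternates east ↔ west: east, west, east, west, east → west → east.
Third value: 25, 36, 49, 64, 81 → 100 → 121 (perfect squares: 5², 6², 7², …).
So the next two tuples are (N,west,100) and (O,east,121).

(N,west,100), (O,east,121)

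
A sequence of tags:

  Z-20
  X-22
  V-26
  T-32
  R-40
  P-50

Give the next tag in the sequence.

N-62

Letter: letters move back 2 places in the alphabet; Z, X, V, T, R, P → N.
Second component: 20, 22, 26, 32, 40, 50 → 62 (differences are 2, 4, 6, … (increasing by 2 each time)).
So the next tag is N-62.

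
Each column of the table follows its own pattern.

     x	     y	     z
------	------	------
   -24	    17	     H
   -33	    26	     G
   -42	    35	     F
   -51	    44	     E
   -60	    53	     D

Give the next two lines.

-69  62  C; -78  71  B

Column x: −9 each step, so -24, -33, -42, -51, -60 → -69 → -78.
Column y: together with the column x always sums to -7; 17, 26, 35, 44, 53 → 62 → 71.
Column z: letters move back 1 place in the alphabet, so H, G, F, E, D → C → B.
Putting the parts together: -69  62  C and then -78  71  B.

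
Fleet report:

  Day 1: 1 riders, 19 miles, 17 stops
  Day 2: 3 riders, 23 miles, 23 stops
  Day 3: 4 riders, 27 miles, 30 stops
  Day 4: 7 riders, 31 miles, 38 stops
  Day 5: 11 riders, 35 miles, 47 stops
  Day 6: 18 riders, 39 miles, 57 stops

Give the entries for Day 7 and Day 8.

Riders: each term is the sum of the two before it; 1, 3, 4, 7, 11, 18 → 29 → 47.
Miles: 19, 23, 27, 31, 35, 39 → 43 → 47 (+4 each step).
Stops: differences are 6, 7, 8, … (increasing by 1 each time); 17, 23, 30, 38, 47, 57 → 68 → 80.
So the next two rows are 29 riders, 43 miles, 68 stops and 47 riders, 47 miles, 80 stops.

29 riders, 43 miles, 68 stops; 47 riders, 47 miles, 80 stops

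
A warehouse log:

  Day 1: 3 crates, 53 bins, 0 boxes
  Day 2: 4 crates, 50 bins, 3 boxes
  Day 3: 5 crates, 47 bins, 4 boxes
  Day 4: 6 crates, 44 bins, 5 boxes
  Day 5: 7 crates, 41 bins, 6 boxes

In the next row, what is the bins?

38

Bins — −3 each step: 53, 50, 47, 44, 41 → 38.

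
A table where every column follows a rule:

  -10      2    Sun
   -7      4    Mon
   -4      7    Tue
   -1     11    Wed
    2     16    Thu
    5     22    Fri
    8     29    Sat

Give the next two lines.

For the first component, +3 each step: -10, -7, -4, -1, 2, 5, 8 → 11 → 14.
For the second component, differences are 2, 3, 4, … (increasing by 1 each time): 2, 4, 7, 11, 16, 22, 29 → 37 → 46.
Day — runs through the weekdays Mon→Sun: Sun, Mon, Tue, Wed, Thu, Fri, Sat → Sun → Mon.
Putting the parts together: 11  37  Sun and then 14  46  Mon.

11  37  Sun; 14  46  Mon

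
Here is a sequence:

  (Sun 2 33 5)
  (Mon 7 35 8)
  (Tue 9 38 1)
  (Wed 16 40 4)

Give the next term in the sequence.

(Thu 25 43 -3)

For the day, runs through the weekdays Mon→Sun: Sun, Mon, Tue, Wed → Thu.
Second value — each term is the sum of the two before it: 2, 7, 9, 16 → 25.
Third value: 33, 35, 38, 40 → 43 (alternating steps +2, +3, +2, +3, …).
Fourth value: 5, 8, 1, 4 → -3 (alternating steps +3, −7, +3, −7, …).
Combining the parts gives (Thu 25 43 -3).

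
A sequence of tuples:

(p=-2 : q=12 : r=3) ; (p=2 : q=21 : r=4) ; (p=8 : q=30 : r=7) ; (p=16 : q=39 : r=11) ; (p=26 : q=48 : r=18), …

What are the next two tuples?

P — differences are 4, 6, 8, … (increasing by 2 each time): -2, 2, 8, 16, 26 → 38 → 52.
Q: 12, 21, 30, 39, 48 → 57 → 66 (+9 each step).
R goes 3, 4, 7, 11, 18 → 29 → 47 (each term is the sum of the two before it).
Putting the parts together: (p=38 : q=57 : r=29) and then (p=52 : q=66 : r=47).

(p=38 : q=57 : r=29), (p=52 : q=66 : r=47)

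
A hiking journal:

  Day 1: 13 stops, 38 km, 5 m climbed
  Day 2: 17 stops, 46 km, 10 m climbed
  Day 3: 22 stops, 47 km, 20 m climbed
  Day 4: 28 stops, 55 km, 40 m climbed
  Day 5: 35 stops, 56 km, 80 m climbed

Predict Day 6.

43 stops, 64 km, 160 m climbed

Stops: differences are 4, 5, 6, … (increasing by 1 each time), so 13, 17, 22, 28, 35 → 43.
Km goes 38, 46, 47, 55, 56 → 64 (alternating steps +8, +1, +8, +1, …).
M climbed: ×2 each step, so 5, 10, 20, 40, 80 → 160.
Putting it together: 43 stops, 64 km, 160 m climbed.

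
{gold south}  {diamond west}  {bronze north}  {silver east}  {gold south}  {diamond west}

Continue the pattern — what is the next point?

Rank: repeats gold → diamond → bronze → silver, so gold, diamond, bronze, silver, gold, diamond → bronze.
Direction goes south, west, north, east, south, west → north (repeats south → west → north → east).
Combining the parts gives {bronze north}.

{bronze north}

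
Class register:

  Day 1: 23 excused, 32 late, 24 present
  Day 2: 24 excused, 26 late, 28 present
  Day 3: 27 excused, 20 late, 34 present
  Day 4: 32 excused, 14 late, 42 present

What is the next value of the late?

Excused — differences are 1, 3, 5, … (increasing by 2 each time): 23, 24, 27, 32 → 39.
Late: −6 each step; 32, 26, 20, 14 → 8.
Present — differences are 4, 6, 8, … (increasing by 2 each time): 24, 28, 34, 42 → 52.

8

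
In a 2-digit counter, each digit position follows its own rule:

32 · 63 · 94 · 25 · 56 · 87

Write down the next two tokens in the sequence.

First digit goes 3, 6, 9, 2, 5, 8 → 1 → 4 (+3 each step, mod 10).
Second digit: +1 each step, mod 10, so 2, 3, 4, 5, 6, 7 → 8 → 9.
Putting the parts together: 18 and then 49.

18 then 49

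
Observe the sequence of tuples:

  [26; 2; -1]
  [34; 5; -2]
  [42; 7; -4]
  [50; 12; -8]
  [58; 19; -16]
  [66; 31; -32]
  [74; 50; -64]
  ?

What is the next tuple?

First part goes 26, 34, 42, 50, 58, 66, 74 → 82 (+8 each step).
Second part: 2, 5, 7, 12, 19, 31, 50 → 81 (each term is the sum of the two before it).
Third part: -1, -2, -4, -8, -16, -32, -64 → -128 (×2 each step).
Putting it together: [82; 81; -128].

[82; 81; -128]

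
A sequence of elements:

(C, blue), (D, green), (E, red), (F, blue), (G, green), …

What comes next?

Letter: letters move forward 1 place in the alphabet; C, D, E, F, G → H.
Colour: repeats blue → green → red; blue, green, red, blue, green → red.
So the next element is (H, red).

(H, red)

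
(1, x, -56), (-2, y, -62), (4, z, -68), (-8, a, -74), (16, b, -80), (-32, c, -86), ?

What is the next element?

First value: ×(-2) each step; 1, -2, 4, -8, 16, -32 → 64.
For the letter, letters move forward 1 place in the alphabet, wrapping Z→A: x, y, z, a, b, c → d.
Third value: -56, -62, -68, -74, -80, -86 → -92 (−6 each step).
Putting it together: (64, d, -92).

(64, d, -92)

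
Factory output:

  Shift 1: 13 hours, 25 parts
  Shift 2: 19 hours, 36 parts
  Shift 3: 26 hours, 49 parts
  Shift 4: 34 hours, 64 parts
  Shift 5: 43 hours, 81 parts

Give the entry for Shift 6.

Hours: differences are 6, 7, 8, … (increasing by 1 each time), so 13, 19, 26, 34, 43 → 53.
Parts — perfect squares: 5², 6², 7², …: 25, 36, 49, 64, 81 → 100.
So the next line is 53 hours, 100 parts.

53 hours, 100 parts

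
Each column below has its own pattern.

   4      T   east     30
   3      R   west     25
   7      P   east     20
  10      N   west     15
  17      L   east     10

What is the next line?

First component: 4, 3, 7, 10, 17 → 27 (each term is the sum of the two before it).
Letter: letters move back 2 places in the alphabet, so T, R, P, N, L → J.
Direction — alternates east ↔ west: east, west, east, west, east → west.
Fourth component — −5 each step: 30, 25, 20, 15, 10 → 5.
Combining the parts gives 27  J  west  5.

27  J  west  5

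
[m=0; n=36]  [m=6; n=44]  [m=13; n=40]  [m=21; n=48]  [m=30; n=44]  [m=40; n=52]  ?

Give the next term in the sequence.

M: differences are 6, 7, 8, … (increasing by 1 each time), so 0, 6, 13, 21, 30, 40 → 51.
For the n, alternating steps +8, −4, +8, −4, …: 36, 44, 40, 48, 44, 52 → 48.
Putting it together: [m=51; n=48].

[m=51; n=48]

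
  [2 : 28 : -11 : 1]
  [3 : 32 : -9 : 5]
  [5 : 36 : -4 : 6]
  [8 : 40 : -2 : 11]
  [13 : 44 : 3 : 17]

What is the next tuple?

First coordinate: each term is the sum of the two before it; 2, 3, 5, 8, 13 → 21.
Second coordinate — +4 each step: 28, 32, 36, 40, 44 → 48.
Third coordinate goes -11, -9, -4, -2, 3 → 5 (alternating steps +2, +5, +2, +5, …).
Fourth coordinate goes 1, 5, 6, 11, 17 → 28 (each term is the sum of the two before it).
Putting it together: [21 : 48 : 5 : 28].

[21 : 48 : 5 : 28]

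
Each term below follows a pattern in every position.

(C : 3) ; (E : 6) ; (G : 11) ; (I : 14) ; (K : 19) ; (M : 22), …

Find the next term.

(O : 27)

Letter: C, E, G, I, K, M → O (letters move forward 2 places in the alphabet).
Second entry: alternating steps +3, +5, +3, +5, …; 3, 6, 11, 14, 19, 22 → 27.
Putting it together: (O : 27).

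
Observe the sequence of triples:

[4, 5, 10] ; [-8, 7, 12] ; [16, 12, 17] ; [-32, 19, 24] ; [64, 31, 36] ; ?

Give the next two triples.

[-128, 50, 55], [256, 81, 86]

First component: 4, -8, 16, -32, 64 → -128 → 256 (×(-2) each step).
Second component — each term is the sum of the two before it: 5, 7, 12, 19, 31 → 50 → 81.
For the third component, always 5 more than the second component: 10, 12, 17, 24, 36 → 55 → 86.
Putting the parts together: [-128, 50, 55] and then [256, 81, 86].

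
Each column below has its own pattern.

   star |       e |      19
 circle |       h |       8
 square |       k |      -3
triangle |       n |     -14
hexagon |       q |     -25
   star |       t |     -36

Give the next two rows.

circle  w  -47; square  z  -58

Shape — repeats star → circle → square → triangle → hexagon: star, circle, square, triangle, hexagon, star → circle → square.
For the letter, letters move forward 3 places in the alphabet: e, h, k, n, q, t → w → z.
Third component — −11 each step: 19, 8, -3, -14, -25, -36 → -47 → -58.
So the next two rows are circle  w  -47 and square  z  -58.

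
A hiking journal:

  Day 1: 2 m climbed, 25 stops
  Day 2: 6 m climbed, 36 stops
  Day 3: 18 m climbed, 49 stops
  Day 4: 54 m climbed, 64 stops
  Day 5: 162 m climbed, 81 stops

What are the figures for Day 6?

486 m climbed, 100 stops

For the m climbed, ×3 each step: 2, 6, 18, 54, 162 → 486.
Stops goes 25, 36, 49, 64, 81 → 100 (perfect squares: 5², 6², 7², …).
Putting it together: 486 m climbed, 100 stops.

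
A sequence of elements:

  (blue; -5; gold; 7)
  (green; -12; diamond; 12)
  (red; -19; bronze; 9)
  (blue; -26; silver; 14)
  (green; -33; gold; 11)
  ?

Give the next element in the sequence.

Colour: blue, green, red, blue, green → red (repeats blue → green → red).
Second component: -5, -12, -19, -26, -33 → -40 (−7 each step).
Rank — repeats gold → diamond → bronze → silver: gold, diamond, bronze, silver, gold → diamond.
Fourth component: alternating steps +5, −3, +5, −3, …, so 7, 12, 9, 14, 11 → 16.
Combining the parts gives (red; -40; diamond; 16).

(red; -40; diamond; 16)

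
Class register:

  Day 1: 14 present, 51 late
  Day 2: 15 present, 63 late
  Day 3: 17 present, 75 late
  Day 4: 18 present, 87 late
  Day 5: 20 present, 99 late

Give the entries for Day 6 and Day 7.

21 present, 111 late; 23 present, 123 late

For the present, alternating steps +1, +2, +1, +2, …: 14, 15, 17, 18, 20 → 21 → 23.
Late — +12 each step: 51, 63, 75, 87, 99 → 111 → 123.
So the next two records are 21 present, 111 late and 23 present, 123 late.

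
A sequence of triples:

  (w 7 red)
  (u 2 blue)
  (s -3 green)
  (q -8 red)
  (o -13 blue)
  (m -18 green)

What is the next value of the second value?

-23

Second value: −5 each step, so 7, 2, -3, -8, -13, -18 → -23.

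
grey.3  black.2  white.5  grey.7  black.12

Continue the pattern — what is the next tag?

Shade: grey, black, white, grey, black → white (repeats grey → black → white).
Second component: each term is the sum of the two before it; 3, 2, 5, 7, 12 → 19.
Combining the parts gives white.19.

white.19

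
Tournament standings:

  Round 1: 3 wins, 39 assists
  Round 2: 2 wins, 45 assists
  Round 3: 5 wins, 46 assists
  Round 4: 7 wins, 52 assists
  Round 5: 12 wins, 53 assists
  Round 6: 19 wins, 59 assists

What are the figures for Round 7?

Wins: 3, 2, 5, 7, 12, 19 → 31 (each term is the sum of the two before it).
For the assists, alternating steps +6, +1, +6, +1, …: 39, 45, 46, 52, 53, 59 → 60.
Putting it together: 31 wins, 60 assists.

31 wins, 60 assists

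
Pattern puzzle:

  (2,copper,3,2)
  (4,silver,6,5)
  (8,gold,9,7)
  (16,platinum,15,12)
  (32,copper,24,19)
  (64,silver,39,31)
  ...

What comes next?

First component goes 2, 4, 8, 16, 32, 64 → 128 (×2 each step).
Metal — repeats copper → silver → gold → platinum: copper, silver, gold, platinum, copper, silver → gold.
For the third component, each term is the sum of the two before it: 3, 6, 9, 15, 24, 39 → 63.
Fourth component goes 2, 5, 7, 12, 19, 31 → 50 (each term is the sum of the two before it).
So the next term is (128,gold,63,50).

(128,gold,63,50)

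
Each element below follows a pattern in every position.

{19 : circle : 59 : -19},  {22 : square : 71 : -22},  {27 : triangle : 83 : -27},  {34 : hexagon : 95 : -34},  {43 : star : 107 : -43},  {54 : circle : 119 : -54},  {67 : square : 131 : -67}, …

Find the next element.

{82 : triangle : 143 : -82}

First component: differences are 3, 5, 7, … (increasing by 2 each time); 19, 22, 27, 34, 43, 54, 67 → 82.
Shape goes circle, square, triangle, hexagon, star, circle, square → triangle (repeats circle → square → triangle → hexagon → star).
Third component: +12 each step; 59, 71, 83, 95, 107, 119, 131 → 143.
For the fourth component, always the negative of the first component: -19, -22, -27, -34, -43, -54, -67 → -82.
Putting it together: {82 : triangle : 143 : -82}.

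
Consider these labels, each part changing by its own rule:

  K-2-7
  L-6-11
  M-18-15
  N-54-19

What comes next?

Letter — letters move forward 1 place in the alphabet: K, L, M, N → O.
Second component: ×3 each step, so 2, 6, 18, 54 → 162.
Third component goes 7, 11, 15, 19 → 23 (+4 each step).
So the next label is O-162-23.

O-162-23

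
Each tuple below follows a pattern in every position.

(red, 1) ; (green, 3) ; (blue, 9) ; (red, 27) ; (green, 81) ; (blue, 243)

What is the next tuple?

Colour — repeats red → green → blue: red, green, blue, red, green, blue → red.
Second slot: ×3 each step, so 1, 3, 9, 27, 81, 243 → 729.
Combining the parts gives (red, 729).

(red, 729)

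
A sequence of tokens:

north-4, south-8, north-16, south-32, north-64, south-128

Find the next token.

Direction: alternates north ↔ south; north, south, north, south, north, south → north.
Second component goes 4, 8, 16, 32, 64, 128 → 256 (×2 each step).
Putting it together: north-256.

north-256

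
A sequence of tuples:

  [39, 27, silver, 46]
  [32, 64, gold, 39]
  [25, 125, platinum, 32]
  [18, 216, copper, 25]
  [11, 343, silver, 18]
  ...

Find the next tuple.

[4, 512, gold, 11]

First entry: −7 each step, so 39, 32, 25, 18, 11 → 4.
Second entry goes 27, 64, 125, 216, 343 → 512 (perfect cubes: 3³, 4³, 5³, …).
Metal: silver, gold, platinum, copper, silver → gold (repeats silver → gold → platinum → copper).
Fourth entry: always 7 more than the first entry, so 46, 39, 32, 25, 18 → 11.
So the next tuple is [4, 512, gold, 11].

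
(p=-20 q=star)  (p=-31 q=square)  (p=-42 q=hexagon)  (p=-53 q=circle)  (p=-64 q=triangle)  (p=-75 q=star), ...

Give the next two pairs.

(p=-86 q=square), (p=-97 q=hexagon)

P: −11 each step; -20, -31, -42, -53, -64, -75 → -86 → -97.
Q — repeats star → square → hexagon → circle → triangle: star, square, hexagon, circle, triangle, star → square → hexagon.
So the next two pairs are (p=-86 q=square) and (p=-97 q=hexagon).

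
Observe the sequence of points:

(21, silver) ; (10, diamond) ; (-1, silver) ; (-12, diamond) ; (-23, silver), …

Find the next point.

(-34, diamond)

First component goes 21, 10, -1, -12, -23 → -34 (−11 each step).
For the rank, alternates silver ↔ diamond: silver, diamond, silver, diamond, silver → diamond.
Putting it together: (-34, diamond).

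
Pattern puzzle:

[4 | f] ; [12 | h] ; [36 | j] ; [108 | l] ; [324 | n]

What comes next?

[972 | p]

First value: ×3 each step; 4, 12, 36, 108, 324 → 972.
Letter: letters move forward 2 places in the alphabet; f, h, j, l, n → p.
Putting it together: [972 | p].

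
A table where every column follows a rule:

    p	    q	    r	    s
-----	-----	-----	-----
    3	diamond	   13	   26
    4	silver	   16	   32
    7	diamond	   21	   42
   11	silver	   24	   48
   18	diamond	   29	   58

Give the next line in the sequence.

Column p: each term is the sum of the two before it; 3, 4, 7, 11, 18 → 29.
Column q: alternates diamond ↔ silver; diamond, silver, diamond, silver, diamond → silver.
For the column r, alternating steps +3, +5, +3, +5, …: 13, 16, 21, 24, 29 → 32.
Column s goes 26, 32, 42, 48, 58 → 64 (always 2 × the column r).
Putting it together: 29  silver  32  64.

29  silver  32  64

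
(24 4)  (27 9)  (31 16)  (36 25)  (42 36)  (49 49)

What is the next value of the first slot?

First slot: 24, 27, 31, 36, 42, 49 → 57 (differences are 3, 4, 5, … (increasing by 1 each time)).

57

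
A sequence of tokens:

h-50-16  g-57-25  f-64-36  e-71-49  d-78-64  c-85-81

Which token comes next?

Letter: letters move back 1 place in the alphabet, so h, g, f, e, d, c → b.
Second component: 50, 57, 64, 71, 78, 85 → 92 (+7 each step).
Third component: perfect squares: 4², 5², 6², …, so 16, 25, 36, 49, 64, 81 → 100.
Combining the parts gives b-92-100.

b-92-100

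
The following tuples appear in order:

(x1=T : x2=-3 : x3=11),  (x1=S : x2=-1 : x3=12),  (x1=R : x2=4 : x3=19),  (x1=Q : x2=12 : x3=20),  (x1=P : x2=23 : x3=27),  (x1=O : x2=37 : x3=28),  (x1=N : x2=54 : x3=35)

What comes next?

(x1=M : x2=74 : x3=36)

For the x1, letters move back 1 place in the alphabet: T, S, R, Q, P, O, N → M.
X2: -3, -1, 4, 12, 23, 37, 54 → 74 (differences are 2, 5, 8, … (increasing by 3 each time)).
X3: alternating steps +1, +7, +1, +7, …; 11, 12, 19, 20, 27, 28, 35 → 36.
So the next tuple is (x1=M : x2=74 : x3=36).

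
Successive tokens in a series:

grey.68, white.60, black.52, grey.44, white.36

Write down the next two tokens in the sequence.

black.28, grey.20

Shade: repeats grey → white → black, so grey, white, black, grey, white → black → grey.
Second component: −8 each step, so 68, 60, 52, 44, 36 → 28 → 20.
So the next two tokens are black.28 and grey.20.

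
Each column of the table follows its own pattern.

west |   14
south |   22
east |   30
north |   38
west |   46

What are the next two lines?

south  54; east  62

Direction: west, south, east, north, west → south → east (repeats west → south → east → north).
Second component: +8 each step; 14, 22, 30, 38, 46 → 54 → 62.
Putting the parts together: south  54 and then east  62.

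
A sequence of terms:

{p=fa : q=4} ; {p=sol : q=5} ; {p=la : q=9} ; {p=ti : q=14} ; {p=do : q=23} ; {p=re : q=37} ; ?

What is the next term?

P — runs through the solfège scale do→ti: fa, sol, la, ti, do, re → mi.
Q: each term is the sum of the two before it, so 4, 5, 9, 14, 23, 37 → 60.
Combining the parts gives {p=mi : q=60}.

{p=mi : q=60}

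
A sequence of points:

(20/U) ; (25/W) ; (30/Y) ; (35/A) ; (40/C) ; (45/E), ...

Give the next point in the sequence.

First part goes 20, 25, 30, 35, 40, 45 → 50 (+5 each step).
For the letter, letters move forward 2 places in the alphabet, wrapping Z→A: U, W, Y, A, C, E → G.
Combining the parts gives (50/G).

(50/G)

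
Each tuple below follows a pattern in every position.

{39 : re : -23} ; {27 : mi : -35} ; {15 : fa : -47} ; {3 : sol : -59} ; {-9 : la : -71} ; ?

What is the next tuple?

For the first part, −12 each step: 39, 27, 15, 3, -9 → -21.
Note — runs through the solfège scale do→ti: re, mi, fa, sol, la → ti.
Third part: -23, -35, -47, -59, -71 → -83 (−12 each step).
Combining the parts gives {-21 : ti : -83}.

{-21 : ti : -83}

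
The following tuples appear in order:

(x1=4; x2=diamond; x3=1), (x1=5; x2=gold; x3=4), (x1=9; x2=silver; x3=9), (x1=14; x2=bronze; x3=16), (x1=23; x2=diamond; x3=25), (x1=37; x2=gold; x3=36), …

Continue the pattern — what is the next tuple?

(x1=60; x2=silver; x3=49)

X1 — each term is the sum of the two before it: 4, 5, 9, 14, 23, 37 → 60.
X2: repeats diamond → gold → silver → bronze, so diamond, gold, silver, bronze, diamond, gold → silver.
X3 goes 1, 4, 9, 16, 25, 36 → 49 (perfect squares: 1², 2², 3², …).
Combining the parts gives (x1=60; x2=silver; x3=49).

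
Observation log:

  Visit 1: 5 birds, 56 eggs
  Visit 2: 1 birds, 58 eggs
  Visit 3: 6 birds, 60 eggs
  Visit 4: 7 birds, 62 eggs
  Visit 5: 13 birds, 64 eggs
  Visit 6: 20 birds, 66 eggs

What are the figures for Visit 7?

33 birds, 68 eggs

Birds: each term is the sum of the two before it; 5, 1, 6, 7, 13, 20 → 33.
Eggs: 56, 58, 60, 62, 64, 66 → 68 (+2 each step).
So the next record is 33 birds, 68 eggs.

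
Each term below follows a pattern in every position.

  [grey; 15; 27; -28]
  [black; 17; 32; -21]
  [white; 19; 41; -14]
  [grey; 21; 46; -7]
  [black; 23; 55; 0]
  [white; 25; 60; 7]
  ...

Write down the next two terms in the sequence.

Shade: grey, black, white, grey, black, white → grey → black (repeats grey → black → white).
Second part goes 15, 17, 19, 21, 23, 25 → 27 → 29 (+2 each step).
Third part: 27, 32, 41, 46, 55, 60 → 69 → 74 (alternating steps +5, +9, +5, +9, …).
Fourth part: +7 each step, so -28, -21, -14, -7, 0, 7 → 14 → 21.
Putting the parts together: [grey; 27; 69; 14] and then [black; 29; 74; 21].

[grey; 27; 69; 14], [black; 29; 74; 21]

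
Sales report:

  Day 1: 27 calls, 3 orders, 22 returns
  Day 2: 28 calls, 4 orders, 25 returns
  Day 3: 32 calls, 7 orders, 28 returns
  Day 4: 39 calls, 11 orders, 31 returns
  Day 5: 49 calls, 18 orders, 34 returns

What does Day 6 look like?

62 calls, 29 orders, 37 returns

Calls goes 27, 28, 32, 39, 49 → 62 (differences are 1, 4, 7, … (increasing by 3 each time)).
Orders: each term is the sum of the two before it, so 3, 4, 7, 11, 18 → 29.
Returns: +3 each step; 22, 25, 28, 31, 34 → 37.
So the next record is 62 calls, 29 orders, 37 returns.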